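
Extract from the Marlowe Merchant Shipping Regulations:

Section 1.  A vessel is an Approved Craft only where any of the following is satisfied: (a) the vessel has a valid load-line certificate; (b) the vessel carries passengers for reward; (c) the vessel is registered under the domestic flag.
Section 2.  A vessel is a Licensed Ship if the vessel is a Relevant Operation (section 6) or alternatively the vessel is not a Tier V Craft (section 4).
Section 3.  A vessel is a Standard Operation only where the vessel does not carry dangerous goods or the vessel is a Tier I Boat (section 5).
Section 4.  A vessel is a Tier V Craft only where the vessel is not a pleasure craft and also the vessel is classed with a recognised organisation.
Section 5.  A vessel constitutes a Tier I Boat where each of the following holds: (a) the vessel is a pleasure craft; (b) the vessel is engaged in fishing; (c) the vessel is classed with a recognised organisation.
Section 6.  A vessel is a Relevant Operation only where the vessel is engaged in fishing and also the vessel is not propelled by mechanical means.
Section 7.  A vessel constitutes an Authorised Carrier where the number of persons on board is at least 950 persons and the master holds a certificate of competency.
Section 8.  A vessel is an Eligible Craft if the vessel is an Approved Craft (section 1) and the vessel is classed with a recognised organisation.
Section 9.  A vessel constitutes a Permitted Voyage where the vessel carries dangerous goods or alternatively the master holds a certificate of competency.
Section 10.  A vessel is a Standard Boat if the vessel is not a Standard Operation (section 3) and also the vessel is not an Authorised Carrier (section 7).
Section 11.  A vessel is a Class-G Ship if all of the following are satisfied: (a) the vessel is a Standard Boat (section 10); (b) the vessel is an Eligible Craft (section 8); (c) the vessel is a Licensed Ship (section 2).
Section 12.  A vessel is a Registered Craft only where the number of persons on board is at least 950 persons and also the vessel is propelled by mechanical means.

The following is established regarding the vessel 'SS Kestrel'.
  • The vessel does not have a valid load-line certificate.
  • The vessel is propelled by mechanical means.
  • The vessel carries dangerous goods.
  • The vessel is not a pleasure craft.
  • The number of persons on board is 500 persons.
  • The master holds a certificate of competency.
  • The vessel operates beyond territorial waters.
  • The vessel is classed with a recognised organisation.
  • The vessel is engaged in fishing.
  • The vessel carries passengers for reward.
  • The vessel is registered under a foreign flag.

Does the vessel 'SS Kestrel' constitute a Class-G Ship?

section 5 — Tier I Boat: [the vessel is a pleasure craft? no] AND [the vessel is engaged in fishing? yes] AND [the vessel is classed with a recognised organisation? yes] → not satisfied.
section 3 — Standard Operation: [the vessel does not carry dangerous goods? no] OR [Tier I Boat (section 5)? no] → not satisfied.
section 7 — Authorised Carrier: [number of persons on board: 500 persons ≥ 950 persons? no] AND [the master holds a certificate of competency? yes] → not satisfied.
section 10 — Standard Boat: [not a Standard Operation (section 3)? yes] AND [not an Authorised Carrier (section 7)? yes] → satisfied.
section 1 — Approved Craft: [the vessel has a valid load-line certificate? no] OR [the vessel carries passengers for reward? yes] OR [the vessel is registered under the domestic flag? no] → satisfied.
section 8 — Eligible Craft: [Approved Craft (section 1)? yes] AND [the vessel is classed with a recognised organisation? yes] → satisfied.
section 6 — Relevant Operation: [the vessel is engaged in fishing? yes] AND [the vessel is not propelled by mechanical means? no] → not satisfied.
section 4 — Tier V Craft: [the vessel is not a pleasure craft? yes] AND [the vessel is classed with a recognised organisation? yes] → satisfied.
section 2 — Licensed Ship: [Relevant Operation (section 6)? no] OR [not a Tier V Craft (section 4)? no] → not satisfied.
section 11 — Class-G Ship: [Standard Boat (section 10)? yes] AND [Eligible Craft (section 8)? yes] AND [Licensed Ship (section 2)? no] → not satisfied.

No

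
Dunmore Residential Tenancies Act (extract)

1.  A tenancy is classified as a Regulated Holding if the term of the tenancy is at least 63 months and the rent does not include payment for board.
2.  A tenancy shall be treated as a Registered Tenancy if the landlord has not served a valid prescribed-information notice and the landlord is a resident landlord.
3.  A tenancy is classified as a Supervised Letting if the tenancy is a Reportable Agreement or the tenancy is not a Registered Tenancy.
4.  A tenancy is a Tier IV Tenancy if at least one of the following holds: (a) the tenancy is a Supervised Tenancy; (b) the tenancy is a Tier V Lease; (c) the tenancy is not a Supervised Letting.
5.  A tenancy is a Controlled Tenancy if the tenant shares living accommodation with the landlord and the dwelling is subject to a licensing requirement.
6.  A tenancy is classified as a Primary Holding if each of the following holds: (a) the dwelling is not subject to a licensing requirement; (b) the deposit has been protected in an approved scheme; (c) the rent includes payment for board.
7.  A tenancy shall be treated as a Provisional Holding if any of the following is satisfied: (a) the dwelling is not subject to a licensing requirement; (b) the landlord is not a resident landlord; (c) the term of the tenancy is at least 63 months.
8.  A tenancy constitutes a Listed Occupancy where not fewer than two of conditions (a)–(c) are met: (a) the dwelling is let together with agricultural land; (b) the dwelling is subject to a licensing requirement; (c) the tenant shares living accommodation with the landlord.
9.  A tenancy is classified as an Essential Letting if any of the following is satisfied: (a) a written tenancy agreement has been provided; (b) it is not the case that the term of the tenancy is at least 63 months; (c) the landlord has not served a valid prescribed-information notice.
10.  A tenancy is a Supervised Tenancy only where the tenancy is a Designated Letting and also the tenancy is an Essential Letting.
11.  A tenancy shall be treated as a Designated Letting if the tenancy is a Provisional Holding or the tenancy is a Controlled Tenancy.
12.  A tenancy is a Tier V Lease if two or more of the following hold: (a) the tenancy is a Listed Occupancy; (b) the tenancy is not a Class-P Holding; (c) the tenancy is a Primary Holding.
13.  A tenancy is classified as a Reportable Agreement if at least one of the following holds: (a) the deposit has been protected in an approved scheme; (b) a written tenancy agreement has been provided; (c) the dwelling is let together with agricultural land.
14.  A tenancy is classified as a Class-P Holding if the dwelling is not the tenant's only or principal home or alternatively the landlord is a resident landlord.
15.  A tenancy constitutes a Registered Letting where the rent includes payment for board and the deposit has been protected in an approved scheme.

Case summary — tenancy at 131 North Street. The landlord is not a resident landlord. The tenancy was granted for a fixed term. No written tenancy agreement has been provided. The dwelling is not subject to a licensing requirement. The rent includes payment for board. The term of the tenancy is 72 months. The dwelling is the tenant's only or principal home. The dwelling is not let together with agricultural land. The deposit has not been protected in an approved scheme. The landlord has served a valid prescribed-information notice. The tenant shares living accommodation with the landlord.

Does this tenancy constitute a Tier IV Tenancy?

Under paragraph 7: the dwelling is not subject to a licensing requirement? yes; or the landlord is not a resident landlord? yes; or term of the tenancy: 72 months ≥ 63 months? yes. So the tenancy is a Provisional Holding.
Under paragraph 5: the tenant shares living accommodation with the landlord? yes; and the dwelling is subject to a licensing requirement? no. So the tenancy is not a Controlled Tenancy.
Under paragraph 11: Provisional Holding (paragraph 7)? yes; or Controlled Tenancy (paragraph 5)? no. So the tenancy is a Designated Letting.
Under paragraph 9: a written tenancy agreement has been provided? no; or term of the tenancy: 72 months ≥ 63 months? yes, so negated condition no; or the landlord has not served a valid prescribed-information notice? no. So the tenancy is not an Essential Letting.
Under paragraph 10: Designated Letting (paragraph 11)? yes; and Essential Letting (paragraph 9)? no. So the tenancy is not a Supervised Tenancy.
Under paragraph 8: the dwelling is let together with agricultural land? no; the dwelling is subject to a licensing requirement? no; the tenant shares living accommodation with the landlord? yes — 1 of 3 hold (need ≥2) → not satisfied.
Under paragraph 14: the dwelling is not the tenant's only or principal home? no; or the landlord is a resident landlord? no. So the tenancy is not a Class-P Holding.
Under paragraph 6: the dwelling is not subject to a licensing requirement? yes; and the deposit has been protected in an approved scheme? no; and the rent includes payment for board? yes. So the tenancy is not a Primary Holding.
Under paragraph 12: Listed Occupancy (paragraph 8)? no; not a Class-P Holding (paragraph 14)? yes; Primary Holding (paragraph 6)? no — 1 of 3 hold (need ≥2) → not satisfied.
Under paragraph 13: the deposit has been protected in an approved scheme? no; or a written tenancy agreement has been provided? no; or the dwelling is let together with agricultural land? no. So the tenancy is not a Reportable Agreement.
Under paragraph 2: the landlord has not served a valid prescribed-information notice? no; and the landlord is a resident landlord? no. So the tenancy is not a Registered Tenancy.
Under paragraph 3: Reportable Agreement (paragraph 13)? no; or not a Registered Tenancy (paragraph 2)? yes. So the tenancy is a Supervised Letting.
Under paragraph 4: Supervised Tenancy (paragraph 10)? no; or Tier V Lease (paragraph 12)? no; or not a Supervised Letting (paragraph 3)? no. So the tenancy is not a Tier IV Tenancy.

No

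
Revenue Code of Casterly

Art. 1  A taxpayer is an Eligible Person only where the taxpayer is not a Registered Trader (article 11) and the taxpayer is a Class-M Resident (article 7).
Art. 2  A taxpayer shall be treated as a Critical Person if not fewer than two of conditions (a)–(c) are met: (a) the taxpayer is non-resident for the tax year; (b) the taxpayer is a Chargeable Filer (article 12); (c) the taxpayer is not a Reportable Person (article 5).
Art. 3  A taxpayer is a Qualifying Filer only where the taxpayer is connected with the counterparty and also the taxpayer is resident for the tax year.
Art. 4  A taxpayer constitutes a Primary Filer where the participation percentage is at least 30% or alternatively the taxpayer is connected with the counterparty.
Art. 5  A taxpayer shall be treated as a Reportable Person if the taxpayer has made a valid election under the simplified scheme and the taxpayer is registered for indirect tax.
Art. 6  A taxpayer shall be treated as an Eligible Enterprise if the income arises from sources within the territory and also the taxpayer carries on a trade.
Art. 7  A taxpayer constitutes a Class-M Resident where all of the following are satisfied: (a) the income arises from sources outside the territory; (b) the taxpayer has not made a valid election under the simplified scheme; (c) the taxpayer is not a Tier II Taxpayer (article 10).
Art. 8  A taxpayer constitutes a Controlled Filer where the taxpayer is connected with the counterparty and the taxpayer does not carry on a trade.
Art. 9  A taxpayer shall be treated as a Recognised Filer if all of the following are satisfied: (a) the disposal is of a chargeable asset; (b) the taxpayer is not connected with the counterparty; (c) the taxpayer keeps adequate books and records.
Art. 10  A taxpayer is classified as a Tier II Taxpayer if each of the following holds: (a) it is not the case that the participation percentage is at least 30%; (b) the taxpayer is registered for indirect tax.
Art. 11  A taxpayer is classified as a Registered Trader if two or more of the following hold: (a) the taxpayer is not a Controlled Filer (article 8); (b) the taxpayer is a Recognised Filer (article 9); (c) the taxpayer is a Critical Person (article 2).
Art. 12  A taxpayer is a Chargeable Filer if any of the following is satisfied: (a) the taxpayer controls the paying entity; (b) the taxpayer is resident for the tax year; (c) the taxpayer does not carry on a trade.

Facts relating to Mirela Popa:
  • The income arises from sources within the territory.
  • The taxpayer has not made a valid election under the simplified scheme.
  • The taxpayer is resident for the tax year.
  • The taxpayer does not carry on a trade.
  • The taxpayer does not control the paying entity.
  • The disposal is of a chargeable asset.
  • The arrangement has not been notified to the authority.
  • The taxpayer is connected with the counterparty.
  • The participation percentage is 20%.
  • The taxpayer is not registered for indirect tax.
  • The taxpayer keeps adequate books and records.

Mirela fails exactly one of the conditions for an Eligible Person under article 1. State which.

article 8 — Controlled Filer: [the taxpayer is connected with the counterparty? yes] AND [the taxpayer does not carry on a trade? yes] → satisfied.
article 9 — Recognised Filer: [the disposal is of a chargeable asset? yes] AND [the taxpayer is not connected with the counterparty? no] AND [the taxpayer keeps adequate books and records? yes] → not satisfied.
article 12 — Chargeable Filer: [the taxpayer controls the paying entity? no] OR [the taxpayer is resident for the tax year? yes] OR [the taxpayer does not carry on a trade? yes] → satisfied.
article 5 — Reportable Person: [the taxpayer has made a valid election under the simplified scheme? no] AND [the taxpayer is registered for indirect tax? no] → not satisfied.
article 2 — Critical Person: the taxpayer is non-resident for the tax year? no; Chargeable Filer (article 12)? yes; not a Reportable Person (article 5)? yes — 2 of 3 hold (need ≥2) → satisfied.
article 11 — Registered Trader: not a Controlled Filer (article 8)? no; Recognised Filer (article 9)? no; Critical Person (article 2)? yes — 1 of 3 hold (need ≥2) → not satisfied.
article 10 — Tier II Taxpayer: [participation percentage: 20% ≥ 30%? no, so negated condition yes] AND [the taxpayer is registered for indirect tax? no] → not satisfied.
article 7 — Class-M Resident: [the income arises from sources outside the territory? no] AND [the taxpayer has not made a valid election under the simplified scheme? yes] AND [not a Tier II Taxpayer (article 10)? yes] → not satisfied.
article 1 — Eligible Person: [not a Registered Trader (article 11)? yes] AND [Class-M Resident (article 7)? no] → not satisfied.

Class-M Resident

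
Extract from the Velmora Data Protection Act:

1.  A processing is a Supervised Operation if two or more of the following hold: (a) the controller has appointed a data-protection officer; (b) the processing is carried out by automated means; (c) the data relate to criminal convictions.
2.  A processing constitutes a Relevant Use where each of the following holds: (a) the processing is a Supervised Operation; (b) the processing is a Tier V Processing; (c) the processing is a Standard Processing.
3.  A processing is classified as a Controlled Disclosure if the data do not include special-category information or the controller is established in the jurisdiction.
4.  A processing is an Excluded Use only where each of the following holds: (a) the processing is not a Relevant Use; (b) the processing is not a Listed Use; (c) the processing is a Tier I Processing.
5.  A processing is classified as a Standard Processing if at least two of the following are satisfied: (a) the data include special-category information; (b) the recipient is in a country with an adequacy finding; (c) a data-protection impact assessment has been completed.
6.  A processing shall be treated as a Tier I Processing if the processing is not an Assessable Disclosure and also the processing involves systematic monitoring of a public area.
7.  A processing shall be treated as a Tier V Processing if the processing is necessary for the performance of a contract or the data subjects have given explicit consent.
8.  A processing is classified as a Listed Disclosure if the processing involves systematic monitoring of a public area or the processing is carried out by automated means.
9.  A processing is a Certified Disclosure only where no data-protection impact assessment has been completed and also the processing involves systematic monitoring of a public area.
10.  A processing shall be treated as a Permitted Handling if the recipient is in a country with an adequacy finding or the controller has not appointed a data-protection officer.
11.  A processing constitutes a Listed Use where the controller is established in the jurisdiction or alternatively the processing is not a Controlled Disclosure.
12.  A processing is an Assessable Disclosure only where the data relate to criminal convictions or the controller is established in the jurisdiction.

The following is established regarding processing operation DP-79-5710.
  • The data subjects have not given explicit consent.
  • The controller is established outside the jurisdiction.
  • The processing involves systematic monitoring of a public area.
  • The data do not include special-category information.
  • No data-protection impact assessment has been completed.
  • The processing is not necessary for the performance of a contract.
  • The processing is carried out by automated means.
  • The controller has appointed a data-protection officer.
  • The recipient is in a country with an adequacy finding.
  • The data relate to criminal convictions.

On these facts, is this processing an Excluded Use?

No

Under paragraph 1: the controller has appointed a data-protection officer? yes; the processing is carried out by automated means? yes; the data relate to criminal convictions? yes — 3 of 3 hold (need ≥2) → satisfied.
Under paragraph 7: the processing is necessary for the performance of a contract? no; or the data subjects have given explicit consent? no. So the processing is not a Tier V Processing.
Under paragraph 5: the data include special-category information? no; the recipient is in a country with an adequacy finding? yes; a data-protection impact assessment has been completed? no — 1 of 3 hold (need ≥2) → not satisfied.
Under paragraph 2: Supervised Operation (paragraph 1)? yes; and Tier V Processing (paragraph 7)? no; and Standard Processing (paragraph 5)? no. So the processing is not a Relevant Use.
Under paragraph 3: the data do not include special-category information? yes; or the controller is established in the jurisdiction? no. So the processing is a Controlled Disclosure.
Under paragraph 11: the controller is established in the jurisdiction? no; or not a Controlled Disclosure (paragraph 3)? no. So the processing is not a Listed Use.
Under paragraph 12: the data relate to criminal convictions? yes; or the controller is established in the jurisdiction? no. So the processing is an Assessable Disclosure.
Under paragraph 6: not an Assessable Disclosure (paragraph 12)? no; and the processing involves systematic monitoring of a public area? yes. So the processing is not a Tier I Processing.
Under paragraph 4: not a Relevant Use (paragraph 2)? yes; and not a Listed Use (paragraph 11)? yes; and Tier I Processing (paragraph 6)? no. So the processing is not an Excluded Use.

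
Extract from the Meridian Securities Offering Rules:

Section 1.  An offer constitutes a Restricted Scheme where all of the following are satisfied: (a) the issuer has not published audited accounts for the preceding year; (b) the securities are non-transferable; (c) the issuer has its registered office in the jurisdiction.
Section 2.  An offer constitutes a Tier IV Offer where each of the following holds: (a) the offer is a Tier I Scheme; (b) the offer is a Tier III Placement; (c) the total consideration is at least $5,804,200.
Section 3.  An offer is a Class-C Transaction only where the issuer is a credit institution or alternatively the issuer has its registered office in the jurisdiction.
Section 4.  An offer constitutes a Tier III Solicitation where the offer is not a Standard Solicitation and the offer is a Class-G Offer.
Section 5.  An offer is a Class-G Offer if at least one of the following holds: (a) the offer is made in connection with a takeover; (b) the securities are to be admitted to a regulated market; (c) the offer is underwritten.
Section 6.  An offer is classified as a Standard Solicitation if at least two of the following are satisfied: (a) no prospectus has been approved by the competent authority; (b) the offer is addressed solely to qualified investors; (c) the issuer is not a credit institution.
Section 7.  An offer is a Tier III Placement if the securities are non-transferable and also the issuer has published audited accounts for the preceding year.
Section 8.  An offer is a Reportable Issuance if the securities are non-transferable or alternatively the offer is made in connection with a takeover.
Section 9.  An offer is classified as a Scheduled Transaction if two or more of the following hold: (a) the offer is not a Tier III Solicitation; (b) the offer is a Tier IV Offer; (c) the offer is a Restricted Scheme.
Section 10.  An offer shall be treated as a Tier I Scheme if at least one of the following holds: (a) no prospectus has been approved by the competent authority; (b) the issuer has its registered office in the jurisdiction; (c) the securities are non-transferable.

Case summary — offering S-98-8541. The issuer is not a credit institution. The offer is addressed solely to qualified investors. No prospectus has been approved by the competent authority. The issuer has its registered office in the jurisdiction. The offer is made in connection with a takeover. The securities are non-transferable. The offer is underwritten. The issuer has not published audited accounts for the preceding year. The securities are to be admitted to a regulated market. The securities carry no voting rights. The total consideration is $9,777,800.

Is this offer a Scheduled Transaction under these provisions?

section 6 — Standard Solicitation: no prospectus has been approved by the competent authority? yes; the offer is addressed solely to qualified investors? yes; the issuer is not a credit institution? yes — 3 of 3 hold (need ≥2) → satisfied.
section 5 — Class-G Offer: [the offer is made in connection with a takeover? yes] OR [the securities are to be admitted to a regulated market? yes] OR [the offer is underwritten? yes] → satisfied.
section 4 — Tier III Solicitation: [not a Standard Solicitation (section 6)? no] AND [Class-G Offer (section 5)? yes] → not satisfied.
section 10 — Tier I Scheme: [no prospectus has been approved by the competent authority? yes] OR [the issuer has its registered office in the jurisdiction? yes] OR [the securities are non-transferable? yes] → satisfied.
section 7 — Tier III Placement: [the securities are non-transferable? yes] AND [the issuer has published audited accounts for the preceding year? no] → not satisfied.
section 2 — Tier IV Offer: [Tier I Scheme (section 10)? yes] AND [Tier III Placement (section 7)? no] AND [total consideration: $9,777,800 ≥ $5,804,200? yes] → not satisfied.
section 1 — Restricted Scheme: [the issuer has not published audited accounts for the preceding year? yes] AND [the securities are non-transferable? yes] AND [the issuer has its registered office in the jurisdiction? yes] → satisfied.
section 9 — Scheduled Transaction: not a Tier III Solicitation (section 4)? yes; Tier IV Offer (section 2)? no; Restricted Scheme (section 1)? yes — 2 of 3 hold (need ≥2) → satisfied.

Yes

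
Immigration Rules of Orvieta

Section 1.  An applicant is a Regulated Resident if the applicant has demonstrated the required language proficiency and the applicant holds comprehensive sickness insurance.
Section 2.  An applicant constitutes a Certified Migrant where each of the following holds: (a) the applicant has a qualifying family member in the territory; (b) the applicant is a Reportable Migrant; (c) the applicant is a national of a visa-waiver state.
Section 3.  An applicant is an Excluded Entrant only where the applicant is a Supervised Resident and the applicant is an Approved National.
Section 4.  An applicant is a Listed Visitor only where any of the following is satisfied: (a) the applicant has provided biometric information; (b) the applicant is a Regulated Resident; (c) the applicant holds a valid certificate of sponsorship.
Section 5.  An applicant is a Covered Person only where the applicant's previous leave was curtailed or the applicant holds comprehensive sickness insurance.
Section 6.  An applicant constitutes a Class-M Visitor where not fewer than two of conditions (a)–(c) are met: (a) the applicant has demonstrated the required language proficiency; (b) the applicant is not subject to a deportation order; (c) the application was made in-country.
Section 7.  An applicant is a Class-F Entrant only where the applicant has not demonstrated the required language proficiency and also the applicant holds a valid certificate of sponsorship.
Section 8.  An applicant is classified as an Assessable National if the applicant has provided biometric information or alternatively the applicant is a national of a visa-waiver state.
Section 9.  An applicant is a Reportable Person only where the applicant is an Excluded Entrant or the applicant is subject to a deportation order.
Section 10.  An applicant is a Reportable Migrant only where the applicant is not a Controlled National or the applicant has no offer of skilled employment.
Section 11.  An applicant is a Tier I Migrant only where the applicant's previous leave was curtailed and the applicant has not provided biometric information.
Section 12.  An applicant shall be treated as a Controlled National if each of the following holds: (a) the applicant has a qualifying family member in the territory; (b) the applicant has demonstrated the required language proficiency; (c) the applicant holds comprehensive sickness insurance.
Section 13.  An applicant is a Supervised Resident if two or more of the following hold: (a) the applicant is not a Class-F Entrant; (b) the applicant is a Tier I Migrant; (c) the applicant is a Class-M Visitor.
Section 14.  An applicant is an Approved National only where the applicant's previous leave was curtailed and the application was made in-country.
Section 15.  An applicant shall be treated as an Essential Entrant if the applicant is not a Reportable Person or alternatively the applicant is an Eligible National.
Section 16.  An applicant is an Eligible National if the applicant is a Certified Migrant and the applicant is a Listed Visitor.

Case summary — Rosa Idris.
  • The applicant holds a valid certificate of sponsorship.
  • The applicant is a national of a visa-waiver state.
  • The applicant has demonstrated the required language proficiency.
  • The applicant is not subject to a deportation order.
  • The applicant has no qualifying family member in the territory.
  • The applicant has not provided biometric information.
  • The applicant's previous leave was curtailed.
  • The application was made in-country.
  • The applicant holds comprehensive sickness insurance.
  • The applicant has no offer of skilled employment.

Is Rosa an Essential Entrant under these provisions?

No

section 7 — Class-F Entrant: [the applicant has not demonstrated the required language proficiency? no] AND [the applicant holds a valid certificate of sponsorship? yes] → not satisfied.
section 11 — Tier I Migrant: [the applicant's previous leave was curtailed? yes] AND [the applicant has not provided biometric information? yes] → satisfied.
section 6 — Class-M Visitor: the applicant has demonstrated the required language proficiency? yes; the applicant is not subject to a deportation order? yes; the application was made in-country? yes — 3 of 3 hold (need ≥2) → satisfied.
section 13 — Supervised Resident: not a Class-F Entrant (section 7)? yes; Tier I Migrant (section 11)? yes; Class-M Visitor (section 6)? yes — 3 of 3 hold (need ≥2) → satisfied.
section 14 — Approved National: [the applicant's previous leave was curtailed? yes] AND [the application was made in-country? yes] → satisfied.
section 3 — Excluded Entrant: [Supervised Resident (section 13)? yes] AND [Approved National (section 14)? yes] → satisfied.
section 9 — Reportable Person: [Excluded Entrant (section 3)? yes] OR [the applicant is subject to a deportation order? no] → satisfied.
section 12 — Controlled National: [the applicant has a qualifying family member in the territory? no] AND [the applicant has demonstrated the required language proficiency? yes] AND [the applicant holds comprehensive sickness insurance? yes] → not satisfied.
section 10 — Reportable Migrant: [not a Controlled National (section 12)? yes] OR [the applicant has no offer of skilled employment? yes] → satisfied.
section 2 — Certified Migrant: [the applicant has a qualifying family member in the territory? no] AND [Reportable Migrant (section 10)? yes] AND [the applicant is a national of a visa-waiver state? yes] → not satisfied.
section 1 — Regulated Resident: [the applicant has demonstrated the required language proficiency? yes] AND [the applicant holds comprehensive sickness insurance? yes] → satisfied.
section 4 — Listed Visitor: [the applicant has provided biometric information? no] OR [Regulated Resident (section 1)? yes] OR [the applicant holds a valid certificate of sponsorship? yes] → satisfied.
section 16 — Eligible National: [Certified Migrant (section 2)? no] AND [Listed Visitor (section 4)? yes] → not satisfied.
section 15 — Essential Entrant: [not a Reportable Person (section 9)? no] OR [Eligible National (section 16)? no] → not satisfied.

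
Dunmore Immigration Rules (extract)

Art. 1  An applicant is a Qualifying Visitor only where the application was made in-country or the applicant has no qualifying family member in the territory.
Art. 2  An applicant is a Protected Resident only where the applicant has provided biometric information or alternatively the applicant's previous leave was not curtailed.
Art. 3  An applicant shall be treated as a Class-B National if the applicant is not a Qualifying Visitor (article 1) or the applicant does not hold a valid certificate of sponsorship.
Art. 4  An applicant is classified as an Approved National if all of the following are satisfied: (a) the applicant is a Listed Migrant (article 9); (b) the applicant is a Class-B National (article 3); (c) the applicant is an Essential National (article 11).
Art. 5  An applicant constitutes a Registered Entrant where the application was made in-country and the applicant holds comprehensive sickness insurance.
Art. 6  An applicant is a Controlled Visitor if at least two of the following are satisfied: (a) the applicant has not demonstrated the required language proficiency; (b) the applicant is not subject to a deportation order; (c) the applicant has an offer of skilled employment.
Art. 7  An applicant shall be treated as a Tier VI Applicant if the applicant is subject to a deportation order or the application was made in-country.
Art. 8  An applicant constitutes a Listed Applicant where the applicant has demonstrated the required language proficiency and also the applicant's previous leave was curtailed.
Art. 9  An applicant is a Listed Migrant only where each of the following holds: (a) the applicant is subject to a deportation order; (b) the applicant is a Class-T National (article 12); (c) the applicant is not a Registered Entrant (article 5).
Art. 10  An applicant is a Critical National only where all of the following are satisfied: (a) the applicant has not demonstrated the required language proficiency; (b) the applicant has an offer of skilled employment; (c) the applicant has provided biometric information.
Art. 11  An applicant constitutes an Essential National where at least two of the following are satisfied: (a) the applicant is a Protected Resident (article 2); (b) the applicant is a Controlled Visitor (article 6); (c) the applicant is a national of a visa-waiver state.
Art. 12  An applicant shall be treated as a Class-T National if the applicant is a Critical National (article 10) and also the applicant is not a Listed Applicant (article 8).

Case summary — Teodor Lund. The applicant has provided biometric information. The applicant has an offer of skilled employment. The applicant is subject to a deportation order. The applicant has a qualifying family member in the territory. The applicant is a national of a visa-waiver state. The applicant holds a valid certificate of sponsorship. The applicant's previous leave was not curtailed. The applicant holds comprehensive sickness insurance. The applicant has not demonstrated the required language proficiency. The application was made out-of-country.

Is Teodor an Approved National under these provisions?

Yes

Under article 10: the applicant has not demonstrated the required language proficiency? yes; and the applicant has an offer of skilled employment? yes; and the applicant has provided biometric information? yes. So the applicant is a Critical National.
Under article 8: the applicant has demonstrated the required language proficiency? no; and the applicant's previous leave was curtailed? no. So the applicant is not a Listed Applicant.
Under article 12: Critical National (article 10)? yes; and not a Listed Applicant (article 8)? yes. So the applicant is a Class-T National.
Under article 5: the application was made in-country? no; and the applicant holds comprehensive sickness insurance? yes. So the applicant is not a Registered Entrant.
Under article 9: the applicant is subject to a deportation order? yes; and Class-T National (article 12)? yes; and not a Registered Entrant (article 5)? yes. So the applicant is a Listed Migrant.
Under article 1: the application was made in-country? no; or the applicant has no qualifying family member in the territory? no. So the applicant is not a Qualifying Visitor.
Under article 3: not a Qualifying Visitor (article 1)? yes; or the applicant does not hold a valid certificate of sponsorship? no. So the applicant is a Class-B National.
Under article 2: the applicant has provided biometric information? yes; or the applicant's previous leave was not curtailed? yes. So the applicant is a Protected Resident.
Under article 6: the applicant has not demonstrated the required language proficiency? yes; the applicant is not subject to a deportation order? no; the applicant has an offer of skilled employment? yes — 2 of 3 hold (need ≥2) → satisfied.
Under article 11: Protected Resident (article 2)? yes; Controlled Visitor (article 6)? yes; the applicant is a national of a visa-waiver state? yes — 3 of 3 hold (need ≥2) → satisfied.
Under article 4: Listed Migrant (article 9)? yes; and Class-B National (article 3)? yes; and Essential National (article 11)? yes. So the applicant is an Approved National.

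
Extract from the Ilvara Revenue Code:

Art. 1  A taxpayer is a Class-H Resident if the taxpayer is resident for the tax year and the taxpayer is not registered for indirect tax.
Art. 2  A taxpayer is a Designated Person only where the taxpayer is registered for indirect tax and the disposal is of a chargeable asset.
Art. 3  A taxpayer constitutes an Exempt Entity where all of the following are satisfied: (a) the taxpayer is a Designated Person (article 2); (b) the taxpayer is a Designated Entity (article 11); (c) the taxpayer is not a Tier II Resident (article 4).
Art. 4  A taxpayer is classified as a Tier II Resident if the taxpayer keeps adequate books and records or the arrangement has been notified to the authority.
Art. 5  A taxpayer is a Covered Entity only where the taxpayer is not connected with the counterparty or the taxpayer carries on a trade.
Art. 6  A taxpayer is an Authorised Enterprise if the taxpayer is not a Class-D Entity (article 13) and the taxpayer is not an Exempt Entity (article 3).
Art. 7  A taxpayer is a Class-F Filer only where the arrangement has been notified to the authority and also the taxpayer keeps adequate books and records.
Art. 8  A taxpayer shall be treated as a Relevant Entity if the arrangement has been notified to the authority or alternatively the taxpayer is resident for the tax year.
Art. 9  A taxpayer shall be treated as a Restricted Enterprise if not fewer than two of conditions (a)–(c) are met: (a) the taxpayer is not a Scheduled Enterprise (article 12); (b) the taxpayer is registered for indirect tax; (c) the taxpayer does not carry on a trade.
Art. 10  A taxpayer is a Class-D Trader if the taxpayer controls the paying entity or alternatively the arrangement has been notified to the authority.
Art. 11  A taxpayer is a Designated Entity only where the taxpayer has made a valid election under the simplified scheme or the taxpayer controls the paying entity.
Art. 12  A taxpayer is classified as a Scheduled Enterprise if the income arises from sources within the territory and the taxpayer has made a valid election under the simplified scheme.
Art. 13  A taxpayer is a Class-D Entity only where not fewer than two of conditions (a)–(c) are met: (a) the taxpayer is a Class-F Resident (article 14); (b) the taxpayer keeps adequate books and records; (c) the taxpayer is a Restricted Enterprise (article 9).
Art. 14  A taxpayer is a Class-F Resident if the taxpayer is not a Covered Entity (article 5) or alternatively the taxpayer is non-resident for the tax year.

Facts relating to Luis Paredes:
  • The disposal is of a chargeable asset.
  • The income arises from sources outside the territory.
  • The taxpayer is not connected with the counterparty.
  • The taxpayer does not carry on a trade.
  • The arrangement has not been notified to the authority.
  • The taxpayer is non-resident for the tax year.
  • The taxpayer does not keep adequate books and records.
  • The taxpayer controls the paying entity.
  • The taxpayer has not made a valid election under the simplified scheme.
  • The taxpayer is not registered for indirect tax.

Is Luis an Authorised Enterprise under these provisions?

No

article 5 — Covered Entity: [the taxpayer is not connected with the counterparty? yes] OR [the taxpayer carries on a trade? no] → satisfied.
article 14 — Class-F Resident: [not a Covered Entity (article 5)? no] OR [the taxpayer is non-resident for the tax year? yes] → satisfied.
article 12 — Scheduled Enterprise: [the income arises from sources within the territory? no] AND [the taxpayer has made a valid election under the simplified scheme? no] → not satisfied.
article 9 — Restricted Enterprise: not a Scheduled Enterprise (article 12)? yes; the taxpayer is registered for indirect tax? no; the taxpayer does not carry on a trade? yes — 2 of 3 hold (need ≥2) → satisfied.
article 13 — Class-D Entity: Class-F Resident (article 14)? yes; the taxpayer keeps adequate books and records? no; Restricted Enterprise (article 9)? yes — 2 of 3 hold (need ≥2) → satisfied.
article 2 — Designated Person: [the taxpayer is registered for indirect tax? no] AND [the disposal is of a chargeable asset? yes] → not satisfied.
article 11 — Designated Entity: [the taxpayer has made a valid election under the simplified scheme? no] OR [the taxpayer controls the paying entity? yes] → satisfied.
article 4 — Tier II Resident: [the taxpayer keeps adequate books and records? no] OR [the arrangement has been notified to the authority? no] → not satisfied.
article 3 — Exempt Entity: [Designated Person (article 2)? no] AND [Designated Entity (article 11)? yes] AND [not a Tier II Resident (article 4)? yes] → not satisfied.
article 6 — Authorised Enterprise: [not a Class-D Entity (article 13)? no] AND [not an Exempt Entity (article 3)? yes] → not satisfied.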